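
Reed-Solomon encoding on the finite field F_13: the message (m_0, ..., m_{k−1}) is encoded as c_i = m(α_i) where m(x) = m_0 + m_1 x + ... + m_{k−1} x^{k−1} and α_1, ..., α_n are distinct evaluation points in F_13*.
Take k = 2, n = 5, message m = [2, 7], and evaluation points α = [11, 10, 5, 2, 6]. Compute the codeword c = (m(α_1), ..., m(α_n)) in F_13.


c = [1, 7, 11, 3, 5]

Message polynomial: m(x) = 2 + 7·x (mod 13).
For each evaluation point α_i, compute m(α_i) mod 13:
  α_1 = 11: Horner steps 7 → 1, so m(11) = 1.
  α_2 = 10: Horner steps 7 → 7, so m(10) = 7.
  α_3 = 5: Horner steps 7 → 11, so m(5) = 11.
  α_4 = 2: Horner steps 7 → 3, so m(2) = 3.
  α_5 = 6: Horner steps 7 → 5, so m(6) = 5.
Codeword c = [1, 7, 11, 3, 5] ∈ F_13^5.


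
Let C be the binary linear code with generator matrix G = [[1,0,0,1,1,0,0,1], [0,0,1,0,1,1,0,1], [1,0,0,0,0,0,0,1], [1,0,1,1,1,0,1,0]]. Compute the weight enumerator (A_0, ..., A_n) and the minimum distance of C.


Weight distribution: A_0 = 1, A_2 = 2, A_3 = 4, A_4 = 5, A_5 = 4. Minimum distance d = 2.

Enumerate all 2^4 = 16 messages m ∈ F_2^4.
For each, compute codeword c = mG in F_2^8, then tally its weight.
  m = 0000 → c = 00000000, weight = 0.
  m = 1000 → c = 10011001, weight = 4.
  m = 0100 → c = 00101101, weight = 4.
  m = 1100 → c = 10110100, weight = 4.
  m = 0010 → c = 10000001, weight = 2.
  m = 1010 → c = 00011000, weight = 2.
  m = 0110 → c = 10101100, weight = 4.
  m = 1110 → c = 00110101, weight = 4.
  m = 0001 → c = 10111010, weight = 5.
  m = 1001 → c = 00100011, weight = 3.
  m = 0101 → c = 10010111, weight = 5.
  m = 1101 → c = 00001110, weight = 3.
  m = 0011 → c = 00111011, weight = 5.
  m = 1011 → c = 10100010, weight = 3.
  m = 0111 → c = 00010110, weight = 3.
  m = 1111 → c = 10001111, weight = 5.
Tally weights:
  weight 0: 1 codewords.
  weight 2: 2 codewords.
  weight 3: 4 codewords.
  weight 4: 5 codewords.
  weight 5: 4 codewords.
Minimum distance d = smallest w > 0 with A_w > 0 = 2.
Sanity: Σ A_w = 16 = 2^4 = 16 ✓.


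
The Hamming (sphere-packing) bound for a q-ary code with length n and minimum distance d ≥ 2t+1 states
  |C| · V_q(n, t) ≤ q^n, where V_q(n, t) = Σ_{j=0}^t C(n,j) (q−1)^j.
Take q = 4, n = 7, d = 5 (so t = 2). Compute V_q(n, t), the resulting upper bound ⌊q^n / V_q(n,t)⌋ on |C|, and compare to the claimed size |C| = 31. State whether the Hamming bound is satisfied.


V_q(n, t) = 211, q^n = 16384, Hamming bound = 77, |C| = 31 ≤ bound (satisfied).

Step 1: Compute V_q(n, t) = Σ_{j=0}^2 C(n, j) (q−1)^j.
  j = 0: C(7,0)·(3)^0 = 1·1 = 1.
  j = 1: C(7,1)·(3)^1 = 7·3 = 21.
  j = 2: C(7,2)·(3)^2 = 21·9 = 189.
  V_q(n, t) = 1 + 21 + 189 = 211.
Step 2: q^n = 4^7 = 16384.
Step 3: Hamming bound ⌊q^n / V_q(n,t)⌋ = ⌊16384/211⌋ = 77.
Step 4: Compare |C| = 31 to 77: satisfied.
The claimed |C| lies below the Hamming bound.


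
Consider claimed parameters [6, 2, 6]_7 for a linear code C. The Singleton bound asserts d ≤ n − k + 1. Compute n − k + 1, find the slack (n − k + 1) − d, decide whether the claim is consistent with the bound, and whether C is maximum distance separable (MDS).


Singleton RHS = n − k + 1 = 5, slack = -1, bound violated (no such code; not MDS).

Singleton bound: d ≤ n − k + 1.
Here n = 6, k = 2, so n − k + 1 = 5.
Given d = 6, check d ≤ 5: NO.
Slack = (n − k + 1) − d = -1.
The slack is negative: d = 6 exceeds n − k + 1 = 5 by 1, so the Singleton bound is violated and no linear [6, 2, 6]_7 code can exist. In particular it is not MDS (MDS requires d = n − k + 1 exactly).
Description: the claimed parameters are [6, 2, 6]_7; such a code would be impossible (violates the Singleton bound).


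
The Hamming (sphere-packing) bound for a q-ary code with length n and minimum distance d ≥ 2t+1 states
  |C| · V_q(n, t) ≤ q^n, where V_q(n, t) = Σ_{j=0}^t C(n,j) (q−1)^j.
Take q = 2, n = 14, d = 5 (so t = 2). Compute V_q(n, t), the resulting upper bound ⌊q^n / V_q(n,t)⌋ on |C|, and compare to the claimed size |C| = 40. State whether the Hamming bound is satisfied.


V_q(n, t) = 106, q^n = 16384, Hamming bound = 154, |C| = 40 ≤ bound (satisfied).

Step 1: Compute V_q(n, t) = Σ_{j=0}^2 C(n, j) (q−1)^j.
  j = 0: C(14,0)·(1)^0 = 1·1 = 1.
  j = 1: C(14,1)·(1)^1 = 14·1 = 14.
  j = 2: C(14,2)·(1)^2 = 91·1 = 91.
  V_q(n, t) = 1 + 14 + 91 = 106.
Step 2: q^n = 2^14 = 16384.
Step 3: Hamming bound ⌊q^n / V_q(n,t)⌋ = ⌊16384/106⌋ = 154.
Step 4: Compare |C| = 40 to 154: satisfied.
The claimed |C| lies below the Hamming bound.


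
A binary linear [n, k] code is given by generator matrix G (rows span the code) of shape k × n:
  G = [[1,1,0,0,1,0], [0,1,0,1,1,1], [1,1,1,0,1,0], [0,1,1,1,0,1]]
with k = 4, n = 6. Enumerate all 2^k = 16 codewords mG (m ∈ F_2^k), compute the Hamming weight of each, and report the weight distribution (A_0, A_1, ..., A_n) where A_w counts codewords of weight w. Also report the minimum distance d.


Weight distribution: A_0 = 1, A_1 = 2, A_2 = 2, A_3 = 4, A_4 = 5, A_5 = 2. Minimum distance d = 1.

Enumerate all 2^4 = 16 messages m ∈ F_2^4.
For each, compute codeword c = mG in F_2^6, then tally its weight.
  m = 0000 → c = 000000, weight = 0.
  m = 1000 → c = 110010, weight = 3.
  m = 0100 → c = 010111, weight = 4.
  m = 1100 → c = 100101, weight = 3.
  m = 0010 → c = 111010, weight = 4.
  m = 1010 → c = 001000, weight = 1.
  m = 0110 → c = 101101, weight = 4.
  m = 1110 → c = 011111, weight = 5.
  m = 0001 → c = 011101, weight = 4.
  m = 1001 → c = 101111, weight = 5.
  m = 0101 → c = 001010, weight = 2.
  m = 1101 → c = 111000, weight = 3.
  m = 0011 → c = 100111, weight = 4.
  m = 1011 → c = 010101, weight = 3.
  m = 0111 → c = 110000, weight = 2.
  m = 1111 → c = 000010, weight = 1.
Tally weights:
  weight 0: 1 codewords.
  weight 1: 2 codewords.
  weight 2: 2 codewords.
  weight 3: 4 codewords.
  weight 4: 5 codewords.
  weight 5: 2 codewords.
Minimum distance d = smallest w > 0 with A_w > 0 = 1.
Sanity: Σ A_w = 16 = 2^4 = 16 ✓.


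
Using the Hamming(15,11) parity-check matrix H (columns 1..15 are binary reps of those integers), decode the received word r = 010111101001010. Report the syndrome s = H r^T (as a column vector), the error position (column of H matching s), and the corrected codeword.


s = (1, 0, 0, 1)^T, error position = 9, corrected codeword c = 010111100001010

Compute s = H r^T mod 2 one row at a time:
  s_1 = 0 + 1 + 0 + 0 + 1 + 0 + 1 + 0 = 3 ≡ 1 (mod 2).
  s_2 = 1 + 1 + 1 + 1 + 1 + 0 + 1 + 0 = 6 ≡ 0 (mod 2).
  s_3 = 1 + 0 + 1 + 1 + 0 + 0 + 1 + 0 = 4 ≡ 0 (mod 2).
  s_4 = 0 + 0 + 1 + 1 + 1 + 0 + 0 + 0 = 3 ≡ 1 (mod 2).
s = (1, 0, 0, 1)^T — this equals column 9 of H (binary 1001), so error is at position 9.
Correct: flip bit 9 of r = 010111101001010 to get c = 010111100001010.


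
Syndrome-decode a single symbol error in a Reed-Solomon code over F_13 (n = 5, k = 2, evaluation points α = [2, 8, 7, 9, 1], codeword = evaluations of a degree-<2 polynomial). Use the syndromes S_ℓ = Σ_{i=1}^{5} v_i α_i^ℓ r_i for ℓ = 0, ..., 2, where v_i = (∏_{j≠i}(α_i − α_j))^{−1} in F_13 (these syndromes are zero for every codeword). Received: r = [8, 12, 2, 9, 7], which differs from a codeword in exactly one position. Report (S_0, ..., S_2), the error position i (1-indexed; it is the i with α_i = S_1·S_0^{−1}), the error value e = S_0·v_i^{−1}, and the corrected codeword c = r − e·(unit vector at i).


S = (11, 9, 5), error at position 1, error magnitude e = 4, c = [4, 12, 2, 9, 7].

Step 1: column multipliers v_i = (∏_{j≠i}(α_i − α_j))^{−1} mod 13.
  i = 1 (α = 2): (2−8)(2−7)(2−9)(2−1) = (−6)·(−5)·(−7)·1 = −210 ≡ 11, so v_1 = 11^{−1} = 6 (mod 13).
  i = 2 (α = 8): (8−2)(8−7)(8−9)(8−1) = 6·1·(−1)·7 = −42 ≡ 10, so v_2 = 10^{−1} = 4 (mod 13).
  i = 3 (α = 7): (7−2)(7−8)(7−9)(7−1) = 5·(−1)·(−2)·6 = 60 ≡ 8, so v_3 = 8^{−1} = 5 (mod 13).
  i = 4 (α = 9): (9−2)(9−8)(9−7)(9−1) = 7·1·2·8 = 112 ≡ 8, so v_4 = 8^{−1} = 5 (mod 13).
  i = 5 (α = 1): (1−2)(1−8)(1−7)(1−9) = (−1)·(−7)·(−6)·(−8) = 336 ≡ 11, so v_5 = 11^{−1} = 6 (mod 13).
  v = [6, 4, 5, 5, 6].
Step 2: syndromes of r = [8, 12, 2, 9, 7] (all sums mod 13).
  S_0 = Σ v_i r_i = 6·8 + 4·12 + 5·2 + 5·9 + 6·7 = 193 ≡ 11.
  S_1 = Σ v_i α_i r_i = 6·2·8 + 4·8·12 + 5·7·2 + 5·9·9 + 6·1·7 = 997 ≡ 9.
  α_i^2 mod 13 = [4, 12, 10, 3, 1].
  S_2 = Σ v_i α_i^2 r_i = 6·4·8 + 4·12·12 + 5·10·2 + 5·3·9 + 6·1·7 = 1045 ≡ 5.
  S = (11, 9, 5) ≠ 0, so r is not a codeword (an error is present).
Step 3: locate the error. For a single error e at position i, S_ℓ = v_i·e·α_i^ℓ, so α_err = S_1/S_0.
  S_0^{−1} = 11^{−1} = 6 (mod 13), so α_err = 9·6 = 54 ≡ 2 = α_1. Error position i = 1.
  Consistency check: S_2/S_1 = 5·3 = 15 ≡ 2 = α_err ✓ (single-error assumption holds).
Step 4: error magnitude e = S_0/v_1 = S_0·∏_{j≠1}(α_1 − α_j) = 11·11 = 121 ≡ 4 (mod 13).
Step 5: correct position 1: c_1 = r_1 − e = 8 − 4 ≡ 4 (mod 13). Hence c = [4, 12, 2, 9, 7].
  Check: interpolating c through the α_i gives m(x) = 10 + 10·x (degree < 2) with m(α_i) = c_i for every i, so c is indeed a codeword.


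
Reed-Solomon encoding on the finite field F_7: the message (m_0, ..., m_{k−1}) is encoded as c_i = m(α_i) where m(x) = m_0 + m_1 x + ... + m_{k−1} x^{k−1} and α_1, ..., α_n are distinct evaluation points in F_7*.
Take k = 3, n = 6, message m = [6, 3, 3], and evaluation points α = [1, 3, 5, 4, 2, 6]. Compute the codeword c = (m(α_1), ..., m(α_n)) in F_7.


c = [5, 0, 5, 3, 3, 6]

Message polynomial: m(x) = 6 + 3·x + 3·x^2 (mod 7).
For each evaluation point α_i, compute m(α_i) mod 7:
  α_1 = 1: Horner steps 3 → 6 → 5, so m(1) = 5.
  α_2 = 3: Horner steps 3 → 5 → 0, so m(3) = 0.
  α_3 = 5: Horner steps 3 → 4 → 5, so m(5) = 5.
  α_4 = 4: Horner steps 3 → 1 → 3, so m(4) = 3.
  α_5 = 2: Horner steps 3 → 2 → 3, so m(2) = 3.
  α_6 = 6: Horner steps 3 → 0 → 6, so m(6) = 6.
Codeword c = [5, 0, 5, 3, 3, 6] ∈ F_7^6.


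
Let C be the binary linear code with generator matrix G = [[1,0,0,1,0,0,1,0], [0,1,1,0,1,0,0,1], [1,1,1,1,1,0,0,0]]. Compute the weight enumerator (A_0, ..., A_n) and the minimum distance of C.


Weight distribution: A_0 = 1, A_2 = 1, A_3 = 2, A_4 = 2, A_5 = 1, A_7 = 1. Minimum distance d = 2.

Enumerate all 2^3 = 8 messages m ∈ F_2^3.
For each, compute codeword c = mG in F_2^8, then tally its weight.
  m = 000 → c = 00000000, weight = 0.
  m = 100 → c = 10010010, weight = 3.
  m = 010 → c = 01101001, weight = 4.
  m = 110 → c = 11111011, weight = 7.
  m = 001 → c = 11111000, weight = 5.
  m = 101 → c = 01101010, weight = 4.
  m = 011 → c = 10010001, weight = 3.
  m = 111 → c = 00000011, weight = 2.
Tally weights:
  weight 0: 1 codewords.
  weight 2: 1 codewords.
  weight 3: 2 codewords.
  weight 4: 2 codewords.
  weight 5: 1 codewords.
  weight 7: 1 codewords.
Minimum distance d = smallest w > 0 with A_w > 0 = 2.
Sanity: Σ A_w = 8 = 2^3 = 8 ✓.


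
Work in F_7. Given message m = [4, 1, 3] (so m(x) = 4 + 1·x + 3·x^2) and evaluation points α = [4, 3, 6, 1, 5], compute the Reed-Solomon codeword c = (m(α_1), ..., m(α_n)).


c = [0, 6, 6, 1, 0]

Message polynomial: m(x) = 4 + 1·x + 3·x^2 (mod 7).
For each evaluation point α_i, compute m(α_i) mod 7:
  α_1 = 4: Horner steps 3 → 6 → 0, so m(4) = 0.
  α_2 = 3: Horner steps 3 → 3 → 6, so m(3) = 6.
  α_3 = 6: Horner steps 3 → 5 → 6, so m(6) = 6.
  α_4 = 1: Horner steps 3 → 4 → 1, so m(1) = 1.
  α_5 = 5: Horner steps 3 → 2 → 0, so m(5) = 0.
Codeword c = [0, 6, 6, 1, 0] ∈ F_7^5.


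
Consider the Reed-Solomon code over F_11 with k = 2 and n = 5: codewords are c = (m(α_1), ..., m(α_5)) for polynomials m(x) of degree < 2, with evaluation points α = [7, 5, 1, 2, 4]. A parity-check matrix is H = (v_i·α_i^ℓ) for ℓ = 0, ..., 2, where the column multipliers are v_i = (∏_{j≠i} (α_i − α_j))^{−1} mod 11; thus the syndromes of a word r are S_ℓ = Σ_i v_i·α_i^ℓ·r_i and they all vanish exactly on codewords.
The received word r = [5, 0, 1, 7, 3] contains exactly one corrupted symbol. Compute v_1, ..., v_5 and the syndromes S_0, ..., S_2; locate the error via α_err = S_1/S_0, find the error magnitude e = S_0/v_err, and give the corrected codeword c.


S = (3, 6, 1), error at position 4, error magnitude e = 9, c = [5, 0, 1, 9, 3].

Step 1: column multipliers v_i = (∏_{j≠i}(α_i − α_j))^{−1} mod 11.
  i = 1 (α = 7): (7−5)(7−1)(7−2)(7−4) = 2·6·5·3 = 180 ≡ 4, so v_1 = 4^{−1} = 3 (mod 11).
  i = 2 (α = 5): (5−7)(5−1)(5−2)(5−4) = (−2)·4·3·1 = −24 ≡ 9, so v_2 = 9^{−1} = 5 (mod 11).
  i = 3 (α = 1): (1−7)(1−5)(1−2)(1−4) = (−6)·(−4)·(−1)·(−3) = 72 ≡ 6, so v_3 = 6^{−1} = 2 (mod 11).
  i = 4 (α = 2): (2−7)(2−5)(2−1)(2−4) = (−5)·(−3)·1·(−2) = −30 ≡ 3, so v_4 = 3^{−1} = 4 (mod 11).
  i = 5 (α = 4): (4−7)(4−5)(4−1)(4−2) = (−3)·(−1)·3·2 = 18 ≡ 7, so v_5 = 7^{−1} = 8 (mod 11).
  v = [3, 5, 2, 4, 8].
Step 2: syndromes of r = [5, 0, 1, 7, 3] (all sums mod 11).
  S_0 = Σ v_i r_i = 3·5 + 5·0 + 2·1 + 4·7 + 8·3 = 69 ≡ 3.
  S_1 = Σ v_i α_i r_i = 3·7·5 + 5·5·0 + 2·1·1 + 4·2·7 + 8·4·3 = 259 ≡ 6.
  α_i^2 mod 11 = [5, 3, 1, 4, 5].
  S_2 = Σ v_i α_i^2 r_i = 3·5·5 + 5·3·0 + 2·1·1 + 4·4·7 + 8·5·3 = 309 ≡ 1.
  S = (3, 6, 1) ≠ 0, so r is not a codeword (an error is present).
Step 3: locate the error. For a single error e at position i, S_ℓ = v_i·e·α_i^ℓ, so α_err = S_1/S_0.
  S_0^{−1} = 3^{−1} = 4 (mod 11), so α_err = 6·4 = 24 ≡ 2 = α_4. Error position i = 4.
  Consistency check: S_2/S_1 = 1·2 = 2 ≡ 2 = α_err ✓ (single-error assumption holds).
Step 4: error magnitude e = S_0/v_4 = S_0·∏_{j≠4}(α_4 − α_j) = 3·3 = 9 ≡ 9 (mod 11).
Step 5: correct position 4: c_4 = r_4 − e = 7 − 9 ≡ 9 (mod 11). Hence c = [5, 0, 1, 9, 3].
  Check: interpolating c through the α_i gives m(x) = 4 + 8·x (degree < 2) with m(α_i) = c_i for every i, so c is indeed a codeword.


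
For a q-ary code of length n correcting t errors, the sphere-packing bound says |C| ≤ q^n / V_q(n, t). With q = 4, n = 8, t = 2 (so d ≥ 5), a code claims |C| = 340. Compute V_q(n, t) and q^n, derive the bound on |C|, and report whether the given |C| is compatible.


V_q(n, t) = 277, q^n = 65536, Hamming bound = 236, |C| = 340 > bound (violated).

Step 1: Compute V_q(n, t) = Σ_{j=0}^2 C(n, j) (q−1)^j.
  j = 0: C(8,0)·(3)^0 = 1·1 = 1.
  j = 1: C(8,1)·(3)^1 = 8·3 = 24.
  j = 2: C(8,2)·(3)^2 = 28·9 = 252.
  V_q(n, t) = 1 + 24 + 252 = 277.
Step 2: q^n = 4^8 = 65536.
Step 3: Hamming bound ⌊q^n / V_q(n,t)⌋ = ⌊65536/277⌋ = 236.
Step 4: Compare |C| = 340 to 236: violated.
The claimed |C| lies above the Hamming bound, so no 4-ary code of length 8 with d ≥ 5 can have 340 codewords.


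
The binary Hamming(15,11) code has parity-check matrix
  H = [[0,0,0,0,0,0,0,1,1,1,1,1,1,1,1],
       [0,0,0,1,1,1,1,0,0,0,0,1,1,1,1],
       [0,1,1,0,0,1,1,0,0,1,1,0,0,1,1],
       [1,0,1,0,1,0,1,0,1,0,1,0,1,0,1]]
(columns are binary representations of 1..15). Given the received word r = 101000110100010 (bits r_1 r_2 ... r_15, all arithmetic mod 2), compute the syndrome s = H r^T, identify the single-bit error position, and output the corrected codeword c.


s = (1, 0, 0, 1)^T, error position = 9, corrected codeword c = 101000111100010

Compute s = H r^T mod 2 one row at a time:
  s_1 = 1 + 0 + 1 + 0 + 0 + 0 + 1 + 0 = 3 ≡ 1 (mod 2).
  s_2 = 0 + 0 + 0 + 1 + 0 + 0 + 1 + 0 = 2 ≡ 0 (mod 2).
  s_3 = 0 + 1 + 0 + 1 + 1 + 0 + 1 + 0 = 4 ≡ 0 (mod 2).
  s_4 = 1 + 1 + 0 + 1 + 0 + 0 + 0 + 0 = 3 ≡ 1 (mod 2).
s = (1, 0, 0, 1)^T — this equals column 9 of H (binary 1001), so error is at position 9.
Correct: flip bit 9 of r = 101000110100010 to get c = 101000111100010.


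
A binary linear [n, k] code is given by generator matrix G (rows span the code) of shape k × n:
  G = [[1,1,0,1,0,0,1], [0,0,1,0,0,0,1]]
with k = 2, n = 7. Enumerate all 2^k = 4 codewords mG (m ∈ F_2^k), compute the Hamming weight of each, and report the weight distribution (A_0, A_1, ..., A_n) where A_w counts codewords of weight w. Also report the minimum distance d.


Weight distribution: A_0 = 1, A_2 = 1, A_4 = 2. Minimum distance d = 2.

Enumerate all 2^2 = 4 messages m ∈ F_2^2.
For each, compute codeword c = mG in F_2^7, then tally its weight.
  m = 00 → c = 0000000, weight = 0.
  m = 10 → c = 1101001, weight = 4.
  m = 01 → c = 0010001, weight = 2.
  m = 11 → c = 1111000, weight = 4.
Tally weights:
  weight 0: 1 codewords.
  weight 2: 1 codewords.
  weight 4: 2 codewords.
Minimum distance d = smallest w > 0 with A_w > 0 = 2.
Sanity: Σ A_w = 4 = 2^2 = 4 ✓.


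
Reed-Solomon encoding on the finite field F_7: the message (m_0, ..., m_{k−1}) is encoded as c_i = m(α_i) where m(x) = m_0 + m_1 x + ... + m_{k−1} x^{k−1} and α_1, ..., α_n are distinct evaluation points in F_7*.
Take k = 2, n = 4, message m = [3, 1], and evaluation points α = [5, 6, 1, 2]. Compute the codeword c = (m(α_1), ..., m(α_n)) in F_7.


c = [1, 2, 4, 5]

Message polynomial: m(x) = 3 + 1·x (mod 7).
For each evaluation point α_i, compute m(α_i) mod 7:
  α_1 = 5: Horner steps 1 → 1, so m(5) = 1.
  α_2 = 6: Horner steps 1 → 2, so m(6) = 2.
  α_3 = 1: Horner steps 1 → 4, so m(1) = 4.
  α_4 = 2: Horner steps 1 → 5, so m(2) = 5.
Codeword c = [1, 2, 4, 5] ∈ F_7^4.


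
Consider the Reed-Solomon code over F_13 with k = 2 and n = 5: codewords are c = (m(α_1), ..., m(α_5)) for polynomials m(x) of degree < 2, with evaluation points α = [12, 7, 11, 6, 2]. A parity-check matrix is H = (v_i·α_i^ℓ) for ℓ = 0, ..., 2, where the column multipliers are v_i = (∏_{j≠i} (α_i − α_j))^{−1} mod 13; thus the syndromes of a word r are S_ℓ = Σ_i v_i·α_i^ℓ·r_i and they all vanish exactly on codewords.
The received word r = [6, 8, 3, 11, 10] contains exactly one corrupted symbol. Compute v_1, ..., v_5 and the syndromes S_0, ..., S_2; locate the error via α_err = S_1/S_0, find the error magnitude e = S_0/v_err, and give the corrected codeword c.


S = (10, 6, 1), error at position 3, error magnitude e = 7, c = [6, 8, 9, 11, 10].

Step 1: column multipliers v_i = (∏_{j≠i}(α_i − α_j))^{−1} mod 13.
  i = 1 (α = 12): (12−7)(12−11)(12−6)(12−2) = 5·1·6·10 = 300 ≡ 1, so v_1 = 1^{−1} = 1 (mod 13).
  i = 2 (α = 7): (7−12)(7−11)(7−6)(7−2) = (−5)·(−4)·1·5 = 100 ≡ 9, so v_2 = 9^{−1} = 3 (mod 13).
  i = 3 (α = 11): (11−12)(11−7)(11−6)(11−2) = (−1)·4·5·9 = −180 ≡ 2, so v_3 = 2^{−1} = 7 (mod 13).
  i = 4 (α = 6): (6−12)(6−7)(6−11)(6−2) = (−6)·(−1)·(−5)·4 = −120 ≡ 10, so v_4 = 10^{−1} = 4 (mod 13).
  i = 5 (α = 2): (2−12)(2−7)(2−11)(2−6) = (−10)·(−5)·(−9)·(−4) = 1800 ≡ 6, so v_5 = 6^{−1} = 11 (mod 13).
  v = [1, 3, 7, 4, 11].
Step 2: syndromes of r = [6, 8, 3, 11, 10] (all sums mod 13).
  S_0 = Σ v_i r_i = 1·6 + 3·8 + 7·3 + 4·11 + 11·10 = 205 ≡ 10.
  S_1 = Σ v_i α_i r_i = 1·12·6 + 3·7·8 + 7·11·3 + 4·6·11 + 11·2·10 = 955 ≡ 6.
  α_i^2 mod 13 = [1, 10, 4, 10, 4].
  S_2 = Σ v_i α_i^2 r_i = 1·1·6 + 3·10·8 + 7·4·3 + 4·10·11 + 11·4·10 = 1210 ≡ 1.
  S = (10, 6, 1) ≠ 0, so r is not a codeword (an error is present).
Step 3: locate the error. For a single error e at position i, S_ℓ = v_i·e·α_i^ℓ, so α_err = S_1/S_0.
  S_0^{−1} = 10^{−1} = 4 (mod 13), so α_err = 6·4 = 24 ≡ 11 = α_3. Error position i = 3.
  Consistency check: S_2/S_1 = 1·11 = 11 ≡ 11 = α_err ✓ (single-error assumption holds).
Step 4: error magnitude e = S_0/v_3 = S_0·∏_{j≠3}(α_3 − α_j) = 10·2 = 20 ≡ 7 (mod 13).
Step 5: correct position 3: c_3 = r_3 − e = 3 − 7 ≡ 9 (mod 13). Hence c = [6, 8, 9, 11, 10].
  Check: interpolating c through the α_i gives m(x) = 3 + 10·x (degree < 2) with m(α_i) = c_i for every i, so c is indeed a codeword.


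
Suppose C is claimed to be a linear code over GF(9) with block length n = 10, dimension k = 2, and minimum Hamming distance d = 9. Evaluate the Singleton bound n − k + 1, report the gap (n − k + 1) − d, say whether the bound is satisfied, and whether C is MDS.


Singleton RHS = n − k + 1 = 9, slack = 0, bound satisfied, MDS.

Singleton bound: d ≤ n − k + 1.
Here n = 10, k = 2, so n − k + 1 = 9.
Given d = 9, check d ≤ 9: YES.
Slack = (n − k + 1) − d = 0.
The code is MDS (slack = 0).
Description: the claimed parameters are [10, 2, 9]_9; such a code would be MDS (meets Singleton bound).


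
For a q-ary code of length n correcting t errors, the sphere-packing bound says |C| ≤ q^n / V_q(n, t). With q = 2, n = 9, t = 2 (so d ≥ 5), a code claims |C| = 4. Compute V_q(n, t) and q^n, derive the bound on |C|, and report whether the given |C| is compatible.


V_q(n, t) = 46, q^n = 512, Hamming bound = 11, |C| = 4 ≤ bound (satisfied).

Step 1: Compute V_q(n, t) = Σ_{j=0}^2 C(n, j) (q−1)^j.
  j = 0: C(9,0)·(1)^0 = 1·1 = 1.
  j = 1: C(9,1)·(1)^1 = 9·1 = 9.
  j = 2: C(9,2)·(1)^2 = 36·1 = 36.
  V_q(n, t) = 1 + 9 + 36 = 46.
Step 2: q^n = 2^9 = 512.
Step 3: Hamming bound ⌊q^n / V_q(n,t)⌋ = ⌊512/46⌋ = 11.
Step 4: Compare |C| = 4 to 11: satisfied.
The claimed |C| lies below the Hamming bound.


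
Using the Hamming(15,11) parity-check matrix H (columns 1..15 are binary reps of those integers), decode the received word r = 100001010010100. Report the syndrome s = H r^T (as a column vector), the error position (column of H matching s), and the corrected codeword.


s = (1, 0, 0, 1)^T, error position = 9, corrected codeword c = 100001011010100

Compute s = H r^T mod 2 one row at a time:
  s_1 = 1 + 0 + 0 + 1 + 0 + 1 + 0 + 0 = 3 ≡ 1 (mod 2).
  s_2 = 0 + 0 + 1 + 0 + 0 + 1 + 0 + 0 = 2 ≡ 0 (mod 2).
  s_3 = 0 + 0 + 1 + 0 + 0 + 1 + 0 + 0 = 2 ≡ 0 (mod 2).
  s_4 = 1 + 0 + 0 + 0 + 0 + 1 + 1 + 0 = 3 ≡ 1 (mod 2).
s = (1, 0, 0, 1)^T — this equals column 9 of H (binary 1001), so error is at position 9.
Correct: flip bit 9 of r = 100001010010100 to get c = 100001011010100.


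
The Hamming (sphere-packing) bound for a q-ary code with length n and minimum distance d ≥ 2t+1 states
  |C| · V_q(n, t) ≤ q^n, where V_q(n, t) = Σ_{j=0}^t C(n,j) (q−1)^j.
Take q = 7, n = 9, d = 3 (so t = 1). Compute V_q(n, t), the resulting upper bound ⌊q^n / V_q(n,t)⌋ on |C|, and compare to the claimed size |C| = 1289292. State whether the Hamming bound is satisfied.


V_q(n, t) = 55, q^n = 40353607, Hamming bound = 733701, |C| = 1289292 > bound (violated).

Step 1: Compute V_q(n, t) = Σ_{j=0}^1 C(n, j) (q−1)^j.
  j = 0: C(9,0)·(6)^0 = 1·1 = 1.
  j = 1: C(9,1)·(6)^1 = 9·6 = 54.
  V_q(n, t) = 1 + 54 = 55.
Step 2: q^n = 7^9 = 40353607.
Step 3: Hamming bound ⌊q^n / V_q(n,t)⌋ = ⌊40353607/55⌋ = 733701.
Step 4: Compare |C| = 1289292 to 733701: violated.
The claimed |C| lies above the Hamming bound, so no 7-ary code of length 9 with d ≥ 3 can have 1289292 codewords.


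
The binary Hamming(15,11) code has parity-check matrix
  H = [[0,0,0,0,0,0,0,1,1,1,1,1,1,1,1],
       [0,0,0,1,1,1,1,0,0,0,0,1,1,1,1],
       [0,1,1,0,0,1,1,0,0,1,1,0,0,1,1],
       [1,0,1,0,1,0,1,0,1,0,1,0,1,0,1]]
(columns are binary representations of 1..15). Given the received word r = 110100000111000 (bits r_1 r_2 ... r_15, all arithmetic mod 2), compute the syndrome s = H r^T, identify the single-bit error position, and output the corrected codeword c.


s = (1, 0, 1, 0)^T, error position = 10, corrected codeword c = 110100000011000

Compute s = H r^T mod 2 one row at a time:
  s_1 = 0 + 0 + 1 + 1 + 1 + 0 + 0 + 0 = 3 ≡ 1 (mod 2).
  s_2 = 1 + 0 + 0 + 0 + 1 + 0 + 0 + 0 = 2 ≡ 0 (mod 2).
  s_3 = 1 + 0 + 0 + 0 + 1 + 1 + 0 + 0 = 3 ≡ 1 (mod 2).
  s_4 = 1 + 0 + 0 + 0 + 0 + 1 + 0 + 0 = 2 ≡ 0 (mod 2).
s = (1, 0, 1, 0)^T — this equals column 10 of H (binary 1010), so error is at position 10.
Correct: flip bit 10 of r = 110100000111000 to get c = 110100000011000.


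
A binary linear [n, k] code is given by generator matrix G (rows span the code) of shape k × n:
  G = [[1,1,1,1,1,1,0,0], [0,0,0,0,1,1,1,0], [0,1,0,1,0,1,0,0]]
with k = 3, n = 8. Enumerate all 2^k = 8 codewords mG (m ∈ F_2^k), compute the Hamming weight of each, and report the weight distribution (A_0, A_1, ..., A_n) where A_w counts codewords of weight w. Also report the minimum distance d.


Weight distribution: A_0 = 1, A_3 = 3, A_4 = 2, A_5 = 1, A_6 = 1. Minimum distance d = 3.

Enumerate all 2^3 = 8 messages m ∈ F_2^3.
For each, compute codeword c = mG in F_2^8, then tally its weight.
  m = 000 → c = 00000000, weight = 0.
  m = 100 → c = 11111100, weight = 6.
  m = 010 → c = 00001110, weight = 3.
  m = 110 → c = 11110010, weight = 5.
  m = 001 → c = 01010100, weight = 3.
  m = 101 → c = 10101000, weight = 3.
  m = 011 → c = 01011010, weight = 4.
  m = 111 → c = 10100110, weight = 4.
Tally weights:
  weight 0: 1 codewords.
  weight 3: 3 codewords.
  weight 4: 2 codewords.
  weight 5: 1 codewords.
  weight 6: 1 codewords.
Minimum distance d = smallest w > 0 with A_w > 0 = 3.
Sanity: Σ A_w = 8 = 2^3 = 8 ✓.


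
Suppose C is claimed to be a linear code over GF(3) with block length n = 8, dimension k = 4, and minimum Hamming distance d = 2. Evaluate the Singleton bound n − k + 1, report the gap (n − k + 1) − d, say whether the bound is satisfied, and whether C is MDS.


Singleton RHS = n − k + 1 = 5, slack = 3, bound satisfied, not MDS.

Singleton bound: d ≤ n − k + 1.
Here n = 8, k = 4, so n − k + 1 = 5.
Given d = 2, check d ≤ 5: YES.
Slack = (n − k + 1) − d = 3.
The code is NOT MDS (slack = 3 > 0).
Description: the claimed parameters are [8, 4, 2]_3; such a code would be non-MDS.


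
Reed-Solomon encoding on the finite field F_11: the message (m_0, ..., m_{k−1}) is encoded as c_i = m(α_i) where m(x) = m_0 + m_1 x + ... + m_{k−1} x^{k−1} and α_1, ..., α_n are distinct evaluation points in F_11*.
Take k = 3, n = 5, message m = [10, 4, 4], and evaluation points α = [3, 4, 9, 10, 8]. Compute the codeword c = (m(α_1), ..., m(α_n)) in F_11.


c = [3, 2, 7, 10, 1]

Message polynomial: m(x) = 10 + 4·x + 4·x^2 (mod 11).
For each evaluation point α_i, compute m(α_i) mod 11:
  α_1 = 3: Horner steps 4 → 5 → 3, so m(3) = 3.
  α_2 = 4: Horner steps 4 → 9 → 2, so m(4) = 2.
  α_3 = 9: Horner steps 4 → 7 → 7, so m(9) = 7.
  α_4 = 10: Horner steps 4 → 0 → 10, so m(10) = 10.
  α_5 = 8: Horner steps 4 → 3 → 1, so m(8) = 1.
Codeword c = [3, 2, 7, 10, 1] ∈ F_11^5.


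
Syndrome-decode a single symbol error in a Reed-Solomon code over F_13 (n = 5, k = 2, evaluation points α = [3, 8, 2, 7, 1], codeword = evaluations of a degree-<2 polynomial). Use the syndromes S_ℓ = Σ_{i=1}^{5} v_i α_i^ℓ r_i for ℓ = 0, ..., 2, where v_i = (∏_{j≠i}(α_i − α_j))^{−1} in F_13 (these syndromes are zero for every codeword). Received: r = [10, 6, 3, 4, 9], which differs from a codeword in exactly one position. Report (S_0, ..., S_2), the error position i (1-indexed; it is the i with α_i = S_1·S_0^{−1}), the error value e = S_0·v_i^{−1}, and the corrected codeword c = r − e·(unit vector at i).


S = (7, 10, 5), error at position 4, error magnitude e = 5, c = [10, 6, 3, 12, 9].

Step 1: column multipliers v_i = (∏_{j≠i}(α_i − α_j))^{−1} mod 13.
  i = 1 (α = 3): (3−8)(3−2)(3−7)(3−1) = (−5)·1·(−4)·2 = 40 ≡ 1, so v_1 = 1^{−1} = 1 (mod 13).
  i = 2 (α = 8): (8−3)(8−2)(8−7)(8−1) = 5·6·1·7 = 210 ≡ 2, so v_2 = 2^{−1} = 7 (mod 13).
  i = 3 (α = 2): (2−3)(2−8)(2−7)(2−1) = (−1)·(−6)·(−5)·1 = −30 ≡ 9, so v_3 = 9^{−1} = 3 (mod 13).
  i = 4 (α = 7): (7−3)(7−8)(7−2)(7−1) = 4·(−1)·5·6 = −120 ≡ 10, so v_4 = 10^{−1} = 4 (mod 13).
  i = 5 (α = 1): (1−3)(1−8)(1−2)(1−7) = (−2)·(−7)·(−1)·(−6) = 84 ≡ 6, so v_5 = 6^{−1} = 11 (mod 13).
  v = [1, 7, 3, 4, 11].
Step 2: syndromes of r = [10, 6, 3, 4, 9] (all sums mod 13).
  S_0 = Σ v_i r_i = 1·10 + 7·6 + 3·3 + 4·4 + 11·9 = 176 ≡ 7.
  S_1 = Σ v_i α_i r_i = 1·3·10 + 7·8·6 + 3·2·3 + 4·7·4 + 11·1·9 = 595 ≡ 10.
  α_i^2 mod 13 = [9, 12, 4, 10, 1].
  S_2 = Σ v_i α_i^2 r_i = 1·9·10 + 7·12·6 + 3·4·3 + 4·10·4 + 11·1·9 = 889 ≡ 5.
  S = (7, 10, 5) ≠ 0, so r is not a codeword (an error is present).
Step 3: locate the error. For a single error e at position i, S_ℓ = v_i·e·α_i^ℓ, so α_err = S_1/S_0.
  S_0^{−1} = 7^{−1} = 2 (mod 13), so α_err = 10·2 = 20 ≡ 7 = α_4. Error position i = 4.
  Consistency check: S_2/S_1 = 5·4 = 20 ≡ 7 = α_err ✓ (single-error assumption holds).
Step 4: error magnitude e = S_0/v_4 = S_0·∏_{j≠4}(α_4 − α_j) = 7·10 = 70 ≡ 5 (mod 13).
Step 5: correct position 4: c_4 = r_4 − e = 4 − 5 ≡ 12 (mod 13). Hence c = [10, 6, 3, 12, 9].
  Check: interpolating c through the α_i gives m(x) = 2 + 7·x (degree < 2) with m(α_i) = c_i for every i, so c is indeed a codeword.


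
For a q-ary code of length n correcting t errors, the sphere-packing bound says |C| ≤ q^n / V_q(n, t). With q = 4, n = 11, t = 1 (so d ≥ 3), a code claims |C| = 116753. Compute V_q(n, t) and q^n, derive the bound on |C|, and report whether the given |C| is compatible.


V_q(n, t) = 34, q^n = 4194304, Hamming bound = 123361, |C| = 116753 ≤ bound (satisfied).

Step 1: Compute V_q(n, t) = Σ_{j=0}^1 C(n, j) (q−1)^j.
  j = 0: C(11,0)·(3)^0 = 1·1 = 1.
  j = 1: C(11,1)·(3)^1 = 11·3 = 33.
  V_q(n, t) = 1 + 33 = 34.
Step 2: q^n = 4^11 = 4194304.
Step 3: Hamming bound ⌊q^n / V_q(n,t)⌋ = ⌊4194304/34⌋ = 123361.
Step 4: Compare |C| = 116753 to 123361: satisfied.
The claimed |C| lies below the Hamming bound.


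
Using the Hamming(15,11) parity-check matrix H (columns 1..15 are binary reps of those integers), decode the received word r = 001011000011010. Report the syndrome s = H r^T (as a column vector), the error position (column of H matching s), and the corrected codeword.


s = (1, 0, 0, 1)^T, error position = 9, corrected codeword c = 001011001011010

Compute s = H r^T mod 2 one row at a time:
  s_1 = 0 + 0 + 0 + 1 + 1 + 0 + 1 + 0 = 3 ≡ 1 (mod 2).
  s_2 = 0 + 1 + 1 + 0 + 1 + 0 + 1 + 0 = 4 ≡ 0 (mod 2).
  s_3 = 0 + 1 + 1 + 0 + 0 + 1 + 1 + 0 = 4 ≡ 0 (mod 2).
  s_4 = 0 + 1 + 1 + 0 + 0 + 1 + 0 + 0 = 3 ≡ 1 (mod 2).
s = (1, 0, 0, 1)^T — this equals column 9 of H (binary 1001), so error is at position 9.
Correct: flip bit 9 of r = 001011000011010 to get c = 001011001011010.


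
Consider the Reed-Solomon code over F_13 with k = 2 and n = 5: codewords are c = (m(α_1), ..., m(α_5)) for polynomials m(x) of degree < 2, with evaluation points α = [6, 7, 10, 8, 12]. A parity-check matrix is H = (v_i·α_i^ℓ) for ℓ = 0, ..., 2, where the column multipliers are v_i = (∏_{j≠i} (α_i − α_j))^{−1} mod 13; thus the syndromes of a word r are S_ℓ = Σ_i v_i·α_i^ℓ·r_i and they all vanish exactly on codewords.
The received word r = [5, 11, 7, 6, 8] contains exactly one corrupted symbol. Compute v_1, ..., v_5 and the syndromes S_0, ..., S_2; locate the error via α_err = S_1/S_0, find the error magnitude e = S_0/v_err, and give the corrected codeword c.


S = (7, 10, 5), error at position 2, error magnitude e = 12, c = [5, 12, 7, 6, 8].

Step 1: column multipliers v_i = (∏_{j≠i}(α_i − α_j))^{−1} mod 13.
  i = 1 (α = 6): (6−7)(6−10)(6−8)(6−12) = (−1)·(−4)·(−2)·(−6) = 48 ≡ 9, so v_1 = 9^{−1} = 3 (mod 13).
  i = 2 (α = 7): (7−6)(7−10)(7−8)(7−12) = 1·(−3)·(−1)·(−5) = −15 ≡ 11, so v_2 = 11^{−1} = 6 (mod 13).
  i = 3 (α = 10): (10−6)(10−7)(10−8)(10−12) = 4·3·2·(−2) = −48 ≡ 4, so v_3 = 4^{−1} = 10 (mod 13).
  i = 4 (α = 8): (8−6)(8−7)(8−10)(8−12) = 2·1·(−2)·(−4) = 16 ≡ 3, so v_4 = 3^{−1} = 9 (mod 13).
  i = 5 (α = 12): (12−6)(12−7)(12−10)(12−8) = 6·5·2·4 = 240 ≡ 6, so v_5 = 6^{−1} = 11 (mod 13).
  v = [3, 6, 10, 9, 11].
Step 2: syndromes of r = [5, 11, 7, 6, 8] (all sums mod 13).
  S_0 = Σ v_i r_i = 3·5 + 6·11 + 10·7 + 9·6 + 11·8 = 293 ≡ 7.
  S_1 = Σ v_i α_i r_i = 3·6·5 + 6·7·11 + 10·10·7 + 9·8·6 + 11·12·8 = 2740 ≡ 10.
  α_i^2 mod 13 = [10, 10, 9, 12, 1].
  S_2 = Σ v_i α_i^2 r_i = 3·10·5 + 6·10·11 + 10·9·7 + 9·12·6 + 11·1·8 = 2176 ≡ 5.
  S = (7, 10, 5) ≠ 0, so r is not a codeword (an error is present).
Step 3: locate the error. For a single error e at position i, S_ℓ = v_i·e·α_i^ℓ, so α_err = S_1/S_0.
  S_0^{−1} = 7^{−1} = 2 (mod 13), so α_err = 10·2 = 20 ≡ 7 = α_2. Error position i = 2.
  Consistency check: S_2/S_1 = 5·4 = 20 ≡ 7 = α_err ✓ (single-error assumption holds).
Step 4: error magnitude e = S_0/v_2 = S_0·∏_{j≠2}(α_2 − α_j) = 7·11 = 77 ≡ 12 (mod 13).
Step 5: correct position 2: c_2 = r_2 − e = 11 − 12 ≡ 12 (mod 13). Hence c = [5, 12, 7, 6, 8].
  Check: interpolating c through the α_i gives m(x) = 2 + 7·x (degree < 2) with m(α_i) = c_i for every i, so c is indeed a codeword.


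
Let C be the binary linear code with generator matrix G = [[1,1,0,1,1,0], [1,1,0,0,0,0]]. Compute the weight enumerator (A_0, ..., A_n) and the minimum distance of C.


Weight distribution: A_0 = 1, A_2 = 2, A_4 = 1. Minimum distance d = 2.

Enumerate all 2^2 = 4 messages m ∈ F_2^2.
For each, compute codeword c = mG in F_2^6, then tally its weight.
  m = 00 → c = 000000, weight = 0.
  m = 10 → c = 110110, weight = 4.
  m = 01 → c = 110000, weight = 2.
  m = 11 → c = 000110, weight = 2.
Tally weights:
  weight 0: 1 codewords.
  weight 2: 2 codewords.
  weight 4: 1 codewords.
Minimum distance d = smallest w > 0 with A_w > 0 = 2.
Sanity: Σ A_w = 4 = 2^2 = 4 ✓.


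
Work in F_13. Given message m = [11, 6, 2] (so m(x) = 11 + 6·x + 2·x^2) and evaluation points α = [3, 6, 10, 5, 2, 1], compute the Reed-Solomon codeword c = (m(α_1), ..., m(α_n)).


c = [8, 2, 11, 0, 5, 6]

Message polynomial: m(x) = 11 + 6·x + 2·x^2 (mod 13).
For each evaluation point α_i, compute m(α_i) mod 13:
  α_1 = 3: Horner steps 2 → 12 → 8, so m(3) = 8.
  α_2 = 6: Horner steps 2 → 5 → 2, so m(6) = 2.
  α_3 = 10: Horner steps 2 → 0 → 11, so m(10) = 11.
  α_4 = 5: Horner steps 2 → 3 → 0, so m(5) = 0.
  α_5 = 2: Horner steps 2 → 10 → 5, so m(2) = 5.
  α_6 = 1: Horner steps 2 → 8 → 6, so m(1) = 6.
Codeword c = [8, 2, 11, 0, 5, 6] ∈ F_13^6.


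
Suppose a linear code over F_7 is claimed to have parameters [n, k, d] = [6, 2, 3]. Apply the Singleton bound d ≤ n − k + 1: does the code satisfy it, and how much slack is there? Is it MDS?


Singleton RHS = n − k + 1 = 5, slack = 2, bound satisfied, not MDS.

Singleton bound: d ≤ n − k + 1.
Here n = 6, k = 2, so n − k + 1 = 5.
Given d = 3, check d ≤ 5: YES.
Slack = (n − k + 1) − d = 2.
The code is NOT MDS (slack = 2 > 0).
Description: the claimed parameters are [6, 2, 3]_7; such a code would be non-MDS.


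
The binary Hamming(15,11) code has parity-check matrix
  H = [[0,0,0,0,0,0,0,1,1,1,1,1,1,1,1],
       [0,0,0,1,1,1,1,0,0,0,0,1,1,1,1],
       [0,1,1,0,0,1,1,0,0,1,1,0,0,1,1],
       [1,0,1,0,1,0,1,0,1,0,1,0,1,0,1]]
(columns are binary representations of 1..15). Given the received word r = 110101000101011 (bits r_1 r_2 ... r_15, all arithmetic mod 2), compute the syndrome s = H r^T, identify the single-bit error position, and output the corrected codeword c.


s = (0, 1, 1, 0)^T, error position = 6, corrected codeword c = 110100000101011

Compute s = H r^T mod 2 one row at a time:
  s_1 = 0 + 0 + 1 + 0 + 1 + 0 + 1 + 1 = 4 ≡ 0 (mod 2).
  s_2 = 1 + 0 + 1 + 0 + 1 + 0 + 1 + 1 = 5 ≡ 1 (mod 2).
  s_3 = 1 + 0 + 1 + 0 + 1 + 0 + 1 + 1 = 5 ≡ 1 (mod 2).
  s_4 = 1 + 0 + 0 + 0 + 0 + 0 + 0 + 1 = 2 ≡ 0 (mod 2).
s = (0, 1, 1, 0)^T — this equals column 6 of H (binary 0110), so error is at position 6.
Correct: flip bit 6 of r = 110101000101011 to get c = 110100000101011.


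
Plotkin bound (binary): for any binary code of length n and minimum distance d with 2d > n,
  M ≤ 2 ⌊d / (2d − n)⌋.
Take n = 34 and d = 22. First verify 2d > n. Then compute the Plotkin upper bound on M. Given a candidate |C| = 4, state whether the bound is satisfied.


Plotkin bound M ≤ 4; given |C| = 4 ≤ bound (satisfied).

Check applicability: 2d = 44, n = 34.
2d − n = 10 > 0, so Plotkin applies.
Compute d/(2d−n) = 22/10 ≈ 2.2000.
⌊d/(2d−n)⌋ = 2.
Plotkin bound: M ≤ 2·2 = 4.
Given |C| = 4, check: satisfied.
This |C| is at the Plotkin bound.


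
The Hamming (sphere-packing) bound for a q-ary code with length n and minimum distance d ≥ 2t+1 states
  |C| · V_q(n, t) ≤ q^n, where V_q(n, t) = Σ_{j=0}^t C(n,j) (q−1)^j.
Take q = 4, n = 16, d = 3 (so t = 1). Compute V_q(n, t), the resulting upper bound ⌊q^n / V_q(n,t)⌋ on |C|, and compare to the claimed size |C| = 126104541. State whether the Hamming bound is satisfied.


V_q(n, t) = 49, q^n = 4294967296, Hamming bound = 87652393, |C| = 126104541 > bound (violated).

Step 1: Compute V_q(n, t) = Σ_{j=0}^1 C(n, j) (q−1)^j.
  j = 0: C(16,0)·(3)^0 = 1·1 = 1.
  j = 1: C(16,1)·(3)^1 = 16·3 = 48.
  V_q(n, t) = 1 + 48 = 49.
Step 2: q^n = 4^16 = 4294967296.
Step 3: Hamming bound ⌊q^n / V_q(n,t)⌋ = ⌊4294967296/49⌋ = 87652393.
Step 4: Compare |C| = 126104541 to 87652393: violated.
The claimed |C| lies above the Hamming bound, so no 4-ary code of length 16 with d ≥ 3 can have 126104541 codewords.


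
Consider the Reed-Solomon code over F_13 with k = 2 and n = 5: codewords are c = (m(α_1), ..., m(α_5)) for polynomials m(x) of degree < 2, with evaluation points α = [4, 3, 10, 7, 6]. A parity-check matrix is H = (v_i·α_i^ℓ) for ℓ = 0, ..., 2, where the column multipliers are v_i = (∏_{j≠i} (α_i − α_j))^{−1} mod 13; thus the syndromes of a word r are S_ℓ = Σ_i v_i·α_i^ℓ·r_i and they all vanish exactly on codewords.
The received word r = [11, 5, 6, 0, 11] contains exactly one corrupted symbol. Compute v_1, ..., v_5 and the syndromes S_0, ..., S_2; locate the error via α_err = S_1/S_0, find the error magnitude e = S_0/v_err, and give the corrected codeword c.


S = (10, 1, 4), error at position 1, error magnitude e = 4, c = [7, 5, 6, 0, 11].

Step 1: column multipliers v_i = (∏_{j≠i}(α_i − α_j))^{−1} mod 13.
  i = 1 (α = 4): (4−3)(4−10)(4−7)(4−6) = 1·(−6)·(−3)·(−2) = −36 ≡ 3, so v_1 = 3^{−1} = 9 (mod 13).
  i = 2 (α = 3): (3−4)(3−10)(3−7)(3−6) = (−1)·(−7)·(−4)·(−3) = 84 ≡ 6, so v_2 = 6^{−1} = 11 (mod 13).
  i = 3 (α = 10): (10−4)(10−3)(10−7)(10−6) = 6·7·3·4 = 504 ≡ 10, so v_3 = 10^{−1} = 4 (mod 13).
  i = 4 (α = 7): (7−4)(7−3)(7−10)(7−6) = 3·4·(−3)·1 = −36 ≡ 3, so v_4 = 3^{−1} = 9 (mod 13).
  i = 5 (α = 6): (6−4)(6−3)(6−10)(6−7) = 2·3·(−4)·(−1) = 24 ≡ 11, so v_5 = 11^{−1} = 6 (mod 13).
  v = [9, 11, 4, 9, 6].
Step 2: syndromes of r = [11, 5, 6, 0, 11] (all sums mod 13).
  S_0 = Σ v_i r_i = 9·11 + 11·5 + 4·6 + 9·0 + 6·11 = 244 ≡ 10.
  S_1 = Σ v_i α_i r_i = 9·4·11 + 11·3·5 + 4·10·6 + 9·7·0 + 6·6·11 = 1197 ≡ 1.
  α_i^2 mod 13 = [3, 9, 9, 10, 10].
  S_2 = Σ v_i α_i^2 r_i = 9·3·11 + 11·9·5 + 4·9·6 + 9·10·0 + 6·10·11 = 1668 ≡ 4.
  S = (10, 1, 4) ≠ 0, so r is not a codeword (an error is present).
Step 3: locate the error. For a single error e at position i, S_ℓ = v_i·e·α_i^ℓ, so α_err = S_1/S_0.
  S_0^{−1} = 10^{−1} = 4 (mod 13), so α_err = 1·4 = 4 ≡ 4 = α_1. Error position i = 1.
  Consistency check: S_2/S_1 = 4·1 = 4 ≡ 4 = α_err ✓ (single-error assumption holds).
Step 4: error magnitude e = S_0/v_1 = S_0·∏_{j≠1}(α_1 − α_j) = 10·3 = 30 ≡ 4 (mod 13).
Step 5: correct position 1: c_1 = r_1 − e = 11 − 4 ≡ 7 (mod 13). Hence c = [7, 5, 6, 0, 11].
  Check: interpolating c through the α_i gives m(x) = 12 + 2·x (degree < 2) with m(α_i) = c_i for every i, so c is indeed a codeword.


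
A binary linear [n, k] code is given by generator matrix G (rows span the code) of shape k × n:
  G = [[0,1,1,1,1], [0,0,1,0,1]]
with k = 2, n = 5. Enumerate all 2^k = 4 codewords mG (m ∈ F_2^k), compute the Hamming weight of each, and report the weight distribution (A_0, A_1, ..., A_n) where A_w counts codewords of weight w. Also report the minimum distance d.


Weight distribution: A_0 = 1, A_2 = 2, A_4 = 1. Minimum distance d = 2.

Enumerate all 2^2 = 4 messages m ∈ F_2^2.
For each, compute codeword c = mG in F_2^5, then tally its weight.
  m = 00 → c = 00000, weight = 0.
  m = 10 → c = 01111, weight = 4.
  m = 01 → c = 00101, weight = 2.
  m = 11 → c = 01010, weight = 2.
Tally weights:
  weight 0: 1 codewords.
  weight 2: 2 codewords.
  weight 4: 1 codewords.
Minimum distance d = smallest w > 0 with A_w > 0 = 2.
Sanity: Σ A_w = 4 = 2^2 = 4 ✓.
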